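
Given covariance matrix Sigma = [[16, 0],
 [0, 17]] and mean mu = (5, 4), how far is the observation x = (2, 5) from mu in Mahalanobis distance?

Step 1 — centre the observation: (x - mu) = (-3, 1).

Step 2 — invert Sigma. det(Sigma) = 16·17 - (0)² = 272.
  Sigma^{-1} = (1/det) · [[d, -b], [-b, a]] = [[0.0625, 0],
 [0, 0.0588]].

Step 3 — form the quadratic (x - mu)^T · Sigma^{-1} · (x - mu):
  Sigma^{-1} · (x - mu) = (-0.1875, 0.0588).
  (x - mu)^T · [Sigma^{-1} · (x - mu)] = (-3)·(-0.1875) + (1)·(0.0588) = 0.6213.

Step 4 — take square root: d = √(0.6213) ≈ 0.7882.

d(x, mu) = √(0.6213) ≈ 0.7882


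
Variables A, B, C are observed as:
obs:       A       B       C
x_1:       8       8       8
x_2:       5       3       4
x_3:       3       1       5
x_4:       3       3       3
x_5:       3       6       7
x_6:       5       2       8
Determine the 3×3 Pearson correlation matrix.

Step 1 — column means:
  mean(A) = (8 + 5 + 3 + 3 + 3 + 5) / 6 = 27/6 = 4.5
  mean(B) = (8 + 3 + 1 + 3 + 6 + 2) / 6 = 23/6 = 3.8333
  mean(C) = (8 + 4 + 5 + 3 + 7 + 8) / 6 = 35/6 = 5.8333

Step 2 — sample variances and covariances s[i,j] = (1/(n-1)) · Σ_k (x_{k,i} - mean_i) · (x_{k,j} - mean_j), with n-1 = 5:
  s[A,A] = ((3.5)·(3.5) + (0.5)·(0.5) + (-1.5)·(-1.5) + (-1.5)·(-1.5) + (-1.5)·(-1.5) + (0.5)·(0.5)) / 5 = 19.5/5 = 3.9
  s[A,B] = ((3.5)·(4.1667) + (0.5)·(-0.8333) + (-1.5)·(-2.8333) + (-1.5)·(-0.8333) + (-1.5)·(2.1667) + (0.5)·(-1.8333)) / 5 = 15.5/5 = 3.1
  s[A,C] = ((3.5)·(2.1667) + (0.5)·(-1.8333) + (-1.5)·(-0.8333) + (-1.5)·(-2.8333) + (-1.5)·(1.1667) + (0.5)·(2.1667)) / 5 = 11.5/5 = 2.3
  s[B,B] = ((4.1667)·(4.1667) + (-0.8333)·(-0.8333) + (-2.8333)·(-2.8333) + (-0.8333)·(-0.8333) + (2.1667)·(2.1667) + (-1.8333)·(-1.8333)) / 5 = 34.8333/5 = 6.9667
  s[B,C] = ((4.1667)·(2.1667) + (-0.8333)·(-1.8333) + (-2.8333)·(-0.8333) + (-0.8333)·(-2.8333) + (2.1667)·(1.1667) + (-1.8333)·(2.1667)) / 5 = 13.8333/5 = 2.7667
  s[C,C] = ((2.1667)·(2.1667) + (-1.8333)·(-1.8333) + (-0.8333)·(-0.8333) + (-2.8333)·(-2.8333) + (1.1667)·(1.1667) + (2.1667)·(2.1667)) / 5 = 22.8333/5 = 4.5667
  Sample standard deviations s_i = √(s[i,i]):
  s(A) = √(3.9) = 1.9748
  s(B) = √(6.9667) = 2.6394
  s(C) = √(4.5667) = 2.137

Step 3 — r_{ij} = s_{ij} / (s_i · s_j):
  r[A,A] = 1 (diagonal).
  r[A,B] = 3.1 / (1.9748 · 2.6394) = 3.1 / 5.2125 = 0.5947
  r[A,C] = 2.3 / (1.9748 · 2.137) = 2.3 / 4.2202 = 0.545
  r[B,B] = 1 (diagonal).
  r[B,C] = 2.7667 / (2.6394 · 2.137) = 2.7667 / 5.6404 = 0.4905
  r[C,C] = 1 (diagonal).

R is symmetric with unit diagonal. Assembling:

R = [[1, 0.5947, 0.545],
 [0.5947, 1, 0.4905],
 [0.545, 0.4905, 1]]


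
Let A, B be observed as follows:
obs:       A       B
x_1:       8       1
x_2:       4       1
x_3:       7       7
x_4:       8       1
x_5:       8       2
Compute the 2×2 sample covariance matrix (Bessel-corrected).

Step 1 — column means:
  mean(A) = (8 + 4 + 7 + 8 + 8) / 5 = 35/5 = 7
  mean(B) = (1 + 1 + 7 + 1 + 2) / 5 = 12/5 = 2.4

Step 2 — sample covariance S[i,j] = (1/(n-1)) · Σ_k (x_{k,i} - mean_i) · (x_{k,j} - mean_j), with n-1 = 4.
  S[A,A] = ((1)·(1) + (-3)·(-3) + (0)·(0) + (1)·(1) + (1)·(1)) / 4 = 12/4 = 3
  S[A,B] = ((1)·(-1.4) + (-3)·(-1.4) + (0)·(4.6) + (1)·(-1.4) + (1)·(-0.4)) / 4 = 1/4 = 0.25
  S[B,B] = ((-1.4)·(-1.4) + (-1.4)·(-1.4) + (4.6)·(4.6) + (-1.4)·(-1.4) + (-0.4)·(-0.4)) / 4 = 27.2/4 = 6.8

S is symmetric (S[j,i] = S[i,j]). Assembling:

S = [[3, 0.25],
 [0.25, 6.8]]


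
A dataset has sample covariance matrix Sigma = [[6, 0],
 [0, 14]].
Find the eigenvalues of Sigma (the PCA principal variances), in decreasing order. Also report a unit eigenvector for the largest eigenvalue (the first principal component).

Step 1 — characteristic polynomial of 2×2 Sigma:
  det(Sigma - λI) = λ² - trace · λ + det = 0.
  trace = 6 + 14 = 20, det = 6·14 - (0)² = 84.
Step 2 — discriminant:
  Δ = trace² - 4·det = 400 - 336 = 64.
Step 3 — eigenvalues:
  λ = (trace ± √Δ)/2 = (20 ± 8)/2,
  λ_1 = 14,  λ_2 = 6.

Step 4 — unit eigenvector for λ_1: Sigma is diagonal, so its eigenvectors are the coordinate axes. λ_1 = 14 is the diagonal entry on the second coordinate axis, hence
  v_1 = (0, 1) (||v_1|| = 1).

λ_1 = 14,  λ_2 = 6;  v_1 ≈ (0, 1)


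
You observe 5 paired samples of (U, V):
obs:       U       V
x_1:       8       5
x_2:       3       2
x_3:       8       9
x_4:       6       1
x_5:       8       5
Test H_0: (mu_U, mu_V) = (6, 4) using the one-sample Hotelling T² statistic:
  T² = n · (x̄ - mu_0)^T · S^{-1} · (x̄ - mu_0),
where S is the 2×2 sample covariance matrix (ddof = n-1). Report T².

Step 1 — sample mean vector:
  mean(U) = (8 + 3 + 8 + 6 + 8) / 5 = 33/5 = 6.6
  mean(V) = (5 + 2 + 9 + 1 + 5) / 5 = 22/5 = 4.4
  x̄ = (6.6, 4.4),  deviation x̄ - mu_0 = (6.6, 4.4) - (6, 4) = (0.6, 0.4).

Step 2 — sample covariance matrix, S[i,j] = (1/(n-1)) · Σ_k (x_{k,i} - mean_i) · (x_{k,j} - mean_j), divisor n-1 = 4:
  S[U,U] = ((1.4)·(1.4) + (-3.6)·(-3.6) + (1.4)·(1.4) + (-0.6)·(-0.6) + (1.4)·(1.4)) / 4 = 19.2/4 = 4.8
  S[U,V] = ((1.4)·(0.6) + (-3.6)·(-2.4) + (1.4)·(4.6) + (-0.6)·(-3.4) + (1.4)·(0.6)) / 4 = 18.8/4 = 4.7
  S[V,V] = ((0.6)·(0.6) + (-2.4)·(-2.4) + (4.6)·(4.6) + (-3.4)·(-3.4) + (0.6)·(0.6)) / 4 = 39.2/4 = 9.8
  S = [[4.8, 4.7],
 [4.7, 9.8]].

Step 3 — invert S. det(S) = 4.8·9.8 - (4.7)² = 24.95.
  S^{-1} = (1/det) · [[d, -b], [-b, a]] = [[0.3928, -0.1884],
 [-0.1884, 0.1924]].

Step 4 — quadratic form (x̄ - mu_0)^T · S^{-1} · (x̄ - mu_0):
  S^{-1} · (x̄ - mu_0) = (0.1603, -0.0361),
  (x̄ - mu_0)^T · [...] = (0.6)·(0.1603) + (0.4)·(-0.0361) = 0.0818.

Step 5 — scale by n: T² = 5 · 0.0818 = 0.4088.

T² ≈ 0.4088


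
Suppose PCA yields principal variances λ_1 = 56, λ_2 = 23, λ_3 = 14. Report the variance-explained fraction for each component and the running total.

Step 1 — total variance = trace(Sigma) = Σ λ_i = 56 + 23 + 14 = 93.

Step 2 — fraction explained by component i = λ_i / Σ λ:
  PC1: 56/93 = 0.6022
  PC2: 23/93 = 0.2473
  PC3: 14/93 = 0.1505

Step 3 — cumulative fraction after k components = (λ_1 + ... + λ_k) / Σ λ:
  k = 1: 56/93 = 0.6022
  k = 2: (56 + 23)/93 = 79/93 = 0.8495
  k = 3: (56 + 23 + 14)/93 = 93/93 = 1

Summary (fraction, with percent):

explained: PC1 0.6022 (60.22%), PC2 0.2473 (24.73%), PC3 0.1505 (15.05%);  cumulative: 0.6022, 0.8495, 1


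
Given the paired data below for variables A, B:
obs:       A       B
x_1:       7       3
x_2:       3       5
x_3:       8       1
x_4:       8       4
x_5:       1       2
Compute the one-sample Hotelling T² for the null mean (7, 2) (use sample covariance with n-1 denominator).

Step 1 — sample mean vector:
  mean(A) = (7 + 3 + 8 + 8 + 1) / 5 = 27/5 = 5.4
  mean(B) = (3 + 5 + 1 + 4 + 2) / 5 = 15/5 = 3
  x̄ = (5.4, 3),  deviation x̄ - mu_0 = (5.4, 3) - (7, 2) = (-1.6, 1).

Step 2 — sample covariance matrix, S[i,j] = (1/(n-1)) · Σ_k (x_{k,i} - mean_i) · (x_{k,j} - mean_j), divisor n-1 = 4:
  S[A,A] = ((1.6)·(1.6) + (-2.4)·(-2.4) + (2.6)·(2.6) + (2.6)·(2.6) + (-4.4)·(-4.4)) / 4 = 41.2/4 = 10.3
  S[A,B] = ((1.6)·(0) + (-2.4)·(2) + (2.6)·(-2) + (2.6)·(1) + (-4.4)·(-1)) / 4 = -3/4 = -0.75
  S[B,B] = ((0)·(0) + (2)·(2) + (-2)·(-2) + (1)·(1) + (-1)·(-1)) / 4 = 10/4 = 2.5
  S = [[10.3, -0.75],
 [-0.75, 2.5]].

Step 3 — invert S. det(S) = 10.3·2.5 - (-0.75)² = 25.1875.
  S^{-1} = (1/det) · [[d, -b], [-b, a]] = [[0.0993, 0.0298],
 [0.0298, 0.4089]].

Step 4 — quadratic form (x̄ - mu_0)^T · S^{-1} · (x̄ - mu_0):
  S^{-1} · (x̄ - mu_0) = (-0.129, 0.3613),
  (x̄ - mu_0)^T · [...] = (-1.6)·(-0.129) + (1)·(0.3613) = 0.5677.

Step 5 — scale by n: T² = 5 · 0.5677 = 2.8387.

T² ≈ 2.8387


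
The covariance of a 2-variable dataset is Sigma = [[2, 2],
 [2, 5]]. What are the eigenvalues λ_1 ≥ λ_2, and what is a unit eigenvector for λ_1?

Step 1 — characteristic polynomial of 2×2 Sigma:
  det(Sigma - λI) = λ² - trace · λ + det = 0.
  trace = 2 + 5 = 7, det = 2·5 - (2)² = 6.
Step 2 — discriminant:
  Δ = trace² - 4·det = 49 - 24 = 25.
Step 3 — eigenvalues:
  λ = (trace ± √Δ)/2 = (7 ± 5)/2,
  λ_1 = 6,  λ_2 = 1.

Step 4 — unit eigenvector for λ_1: solve (Sigma - λ_1 I)v = 0. First row:
  (2 - 6)·v_x + (2)·v_y = 0, i.e. (-4)·v_x + (2)·v_y = 0,
  so v ∝ (b, λ_1 - a) = (2, 4) = u.
  ||u|| = √((2)² + (4)²) = √(20) ≈ 4.4721,
  v_1 = u/||u|| ≈ (0.4472, 0.8944) (||v_1|| = 1).

λ_1 = 6,  λ_2 = 1;  v_1 ≈ (0.4472, 0.8944)


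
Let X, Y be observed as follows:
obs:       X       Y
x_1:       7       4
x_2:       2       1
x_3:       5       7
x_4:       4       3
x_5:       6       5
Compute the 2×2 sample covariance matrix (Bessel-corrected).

Step 1 — column means:
  mean(X) = (7 + 2 + 5 + 4 + 6) / 5 = 24/5 = 4.8
  mean(Y) = (4 + 1 + 7 + 3 + 5) / 5 = 20/5 = 4

Step 2 — sample covariance S[i,j] = (1/(n-1)) · Σ_k (x_{k,i} - mean_i) · (x_{k,j} - mean_j), with n-1 = 4.
  S[X,X] = ((2.2)·(2.2) + (-2.8)·(-2.8) + (0.2)·(0.2) + (-0.8)·(-0.8) + (1.2)·(1.2)) / 4 = 14.8/4 = 3.7
  S[X,Y] = ((2.2)·(0) + (-2.8)·(-3) + (0.2)·(3) + (-0.8)·(-1) + (1.2)·(1)) / 4 = 11/4 = 2.75
  S[Y,Y] = ((0)·(0) + (-3)·(-3) + (3)·(3) + (-1)·(-1) + (1)·(1)) / 4 = 20/4 = 5

S is symmetric (S[j,i] = S[i,j]). Assembling:

S = [[3.7, 2.75],
 [2.75, 5]]


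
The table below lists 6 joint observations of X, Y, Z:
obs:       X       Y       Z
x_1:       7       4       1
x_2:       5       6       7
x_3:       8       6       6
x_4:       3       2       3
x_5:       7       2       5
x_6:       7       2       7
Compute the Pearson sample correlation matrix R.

Step 1 — column means:
  mean(X) = (7 + 5 + 8 + 3 + 7 + 7) / 6 = 37/6 = 6.1667
  mean(Y) = (4 + 6 + 6 + 2 + 2 + 2) / 6 = 22/6 = 3.6667
  mean(Z) = (1 + 7 + 6 + 3 + 5 + 7) / 6 = 29/6 = 4.8333

Step 2 — sample variances and covariances s[i,j] = (1/(n-1)) · Σ_k (x_{k,i} - mean_i) · (x_{k,j} - mean_j), with n-1 = 5:
  s[X,X] = ((0.8333)·(0.8333) + (-1.1667)·(-1.1667) + (1.8333)·(1.8333) + (-3.1667)·(-3.1667) + (0.8333)·(0.8333) + (0.8333)·(0.8333)) / 5 = 16.8333/5 = 3.3667
  s[X,Y] = ((0.8333)·(0.3333) + (-1.1667)·(2.3333) + (1.8333)·(2.3333) + (-3.1667)·(-1.6667) + (0.8333)·(-1.6667) + (0.8333)·(-1.6667)) / 5 = 4.3333/5 = 0.8667
  s[X,Z] = ((0.8333)·(-3.8333) + (-1.1667)·(2.1667) + (1.8333)·(1.1667) + (-3.1667)·(-1.8333) + (0.8333)·(0.1667) + (0.8333)·(2.1667)) / 5 = 4.1667/5 = 0.8333
  s[Y,Y] = ((0.3333)·(0.3333) + (2.3333)·(2.3333) + (2.3333)·(2.3333) + (-1.6667)·(-1.6667) + (-1.6667)·(-1.6667) + (-1.6667)·(-1.6667)) / 5 = 19.3333/5 = 3.8667
  s[Y,Z] = ((0.3333)·(-3.8333) + (2.3333)·(2.1667) + (2.3333)·(1.1667) + (-1.6667)·(-1.8333) + (-1.6667)·(0.1667) + (-1.6667)·(2.1667)) / 5 = 5.6667/5 = 1.1333
  s[Z,Z] = ((-3.8333)·(-3.8333) + (2.1667)·(2.1667) + (1.1667)·(1.1667) + (-1.8333)·(-1.8333) + (0.1667)·(0.1667) + (2.1667)·(2.1667)) / 5 = 28.8333/5 = 5.7667
  Sample standard deviations s_i = √(s[i,i]):
  s(X) = √(3.3667) = 1.8348
  s(Y) = √(3.8667) = 1.9664
  s(Z) = √(5.7667) = 2.4014

Step 3 — r_{ij} = s_{ij} / (s_i · s_j):
  r[X,X] = 1 (diagonal).
  r[X,Y] = 0.8667 / (1.8348 · 1.9664) = 0.8667 / 3.608 = 0.2402
  r[X,Z] = 0.8333 / (1.8348 · 2.4014) = 0.8333 / 4.4062 = 0.1891
  r[Y,Y] = 1 (diagonal).
  r[Y,Z] = 1.1333 / (1.9664 · 2.4014) = 1.1333 / 4.7221 = 0.24
  r[Z,Z] = 1 (diagonal).

R is symmetric with unit diagonal. Assembling:

R = [[1, 0.2402, 0.1891],
 [0.2402, 1, 0.24],
 [0.1891, 0.24, 1]]


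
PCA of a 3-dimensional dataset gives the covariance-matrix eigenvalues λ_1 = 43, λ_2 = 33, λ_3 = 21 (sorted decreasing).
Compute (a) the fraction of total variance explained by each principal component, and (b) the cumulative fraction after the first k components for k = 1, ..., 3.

Step 1 — total variance = trace(Sigma) = Σ λ_i = 43 + 33 + 21 = 97.

Step 2 — fraction explained by component i = λ_i / Σ λ:
  PC1: 43/97 = 0.4433
  PC2: 33/97 = 0.3402
  PC3: 21/97 = 0.2165

Step 3 — cumulative fraction after k components = (λ_1 + ... + λ_k) / Σ λ:
  k = 1: 43/97 = 0.4433
  k = 2: (43 + 33)/97 = 76/97 = 0.7835
  k = 3: (43 + 33 + 21)/97 = 97/97 = 1

Summary (fraction, with percent):

explained: PC1 0.4433 (44.33%), PC2 0.3402 (34.02%), PC3 0.2165 (21.65%);  cumulative: 0.4433, 0.7835, 1


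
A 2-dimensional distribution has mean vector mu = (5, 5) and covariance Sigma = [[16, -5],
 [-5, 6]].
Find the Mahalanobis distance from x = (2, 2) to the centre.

Step 1 — centre the observation: (x - mu) = (-3, -3).

Step 2 — invert Sigma. det(Sigma) = 16·6 - (-5)² = 71.
  Sigma^{-1} = (1/det) · [[d, -b], [-b, a]] = [[0.0845, 0.0704],
 [0.0704, 0.2254]].

Step 3 — form the quadratic (x - mu)^T · Sigma^{-1} · (x - mu):
  Sigma^{-1} · (x - mu) = (-0.4648, -0.8873).
  (x - mu)^T · [Sigma^{-1} · (x - mu)] = (-3)·(-0.4648) + (-3)·(-0.8873) = 4.0563.

Step 4 — take square root: d = √(4.0563) ≈ 2.014.

d(x, mu) = √(4.0563) ≈ 2.014


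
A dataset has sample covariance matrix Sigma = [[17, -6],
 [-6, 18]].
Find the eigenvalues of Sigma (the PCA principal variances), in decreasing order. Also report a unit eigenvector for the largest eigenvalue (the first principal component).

Step 1 — characteristic polynomial of 2×2 Sigma:
  det(Sigma - λI) = λ² - trace · λ + det = 0.
  trace = 17 + 18 = 35, det = 17·18 - (-6)² = 270.
Step 2 — discriminant:
  Δ = trace² - 4·det = 1225 - 1080 = 145.
Step 3 — eigenvalues:
  λ = (trace ± √Δ)/2 = (35 ± 12.0416)/2,
  λ_1 = 23.5208,  λ_2 = 11.4792.

Step 4 — unit eigenvector for λ_1: solve (Sigma - λ_1 I)v = 0. First row:
  (17 - 23.5208)·v_x + (-6)·v_y = 0, i.e. (-6.5208)·v_x + (-6)·v_y = 0,
  so v ∝ (b, λ_1 - a) = (-6, 6.5208); multiply by -1 so the first entry is positive: u = (6, -6.5208).
  ||u|| = √((6)² + (-6.5208)²) = √(78.5208) ≈ 8.8612,
  v_1 = u/||u|| ≈ (0.6771, -0.7359) (||v_1|| = 1).

λ_1 = 23.5208,  λ_2 = 11.4792;  v_1 ≈ (0.6771, -0.7359)


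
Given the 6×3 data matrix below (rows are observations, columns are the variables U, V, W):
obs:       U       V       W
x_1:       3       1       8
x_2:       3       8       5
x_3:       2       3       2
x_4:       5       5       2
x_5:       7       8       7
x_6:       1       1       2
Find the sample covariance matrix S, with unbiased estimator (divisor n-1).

Step 1 — column means:
  mean(U) = (3 + 3 + 2 + 5 + 7 + 1) / 6 = 21/6 = 3.5
  mean(V) = (1 + 8 + 3 + 5 + 8 + 1) / 6 = 26/6 = 4.3333
  mean(W) = (8 + 5 + 2 + 2 + 7 + 2) / 6 = 26/6 = 4.3333

Step 2 — sample covariance S[i,j] = (1/(n-1)) · Σ_k (x_{k,i} - mean_i) · (x_{k,j} - mean_j), with n-1 = 5.
  S[U,U] = ((-0.5)·(-0.5) + (-0.5)·(-0.5) + (-1.5)·(-1.5) + (1.5)·(1.5) + (3.5)·(3.5) + (-2.5)·(-2.5)) / 5 = 23.5/5 = 4.7
  S[U,V] = ((-0.5)·(-3.3333) + (-0.5)·(3.6667) + (-1.5)·(-1.3333) + (1.5)·(0.6667) + (3.5)·(3.6667) + (-2.5)·(-3.3333)) / 5 = 24/5 = 4.8
  S[U,W] = ((-0.5)·(3.6667) + (-0.5)·(0.6667) + (-1.5)·(-2.3333) + (1.5)·(-2.3333) + (3.5)·(2.6667) + (-2.5)·(-2.3333)) / 5 = 13/5 = 2.6
  S[V,V] = ((-3.3333)·(-3.3333) + (3.6667)·(3.6667) + (-1.3333)·(-1.3333) + (0.6667)·(0.6667) + (3.6667)·(3.6667) + (-3.3333)·(-3.3333)) / 5 = 51.3333/5 = 10.2667
  S[V,W] = ((-3.3333)·(3.6667) + (3.6667)·(0.6667) + (-1.3333)·(-2.3333) + (0.6667)·(-2.3333) + (3.6667)·(2.6667) + (-3.3333)·(-2.3333)) / 5 = 9.3333/5 = 1.8667
  S[W,W] = ((3.6667)·(3.6667) + (0.6667)·(0.6667) + (-2.3333)·(-2.3333) + (-2.3333)·(-2.3333) + (2.6667)·(2.6667) + (-2.3333)·(-2.3333)) / 5 = 37.3333/5 = 7.4667

S is symmetric (S[j,i] = S[i,j]). Assembling:

S = [[4.7, 4.8, 2.6],
 [4.8, 10.2667, 1.8667],
 [2.6, 1.8667, 7.4667]]


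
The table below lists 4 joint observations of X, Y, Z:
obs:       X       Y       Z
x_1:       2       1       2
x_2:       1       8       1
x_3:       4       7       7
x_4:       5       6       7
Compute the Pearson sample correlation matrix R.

Step 1 — column means:
  mean(X) = (2 + 1 + 4 + 5) / 4 = 12/4 = 3
  mean(Y) = (1 + 8 + 7 + 6) / 4 = 22/4 = 5.5
  mean(Z) = (2 + 1 + 7 + 7) / 4 = 17/4 = 4.25

Step 2 — sample variances and covariances s[i,j] = (1/(n-1)) · Σ_k (x_{k,i} - mean_i) · (x_{k,j} - mean_j), with n-1 = 3:
  s[X,X] = ((-1)·(-1) + (-2)·(-2) + (1)·(1) + (2)·(2)) / 3 = 10/3 = 3.3333
  s[X,Y] = ((-1)·(-4.5) + (-2)·(2.5) + (1)·(1.5) + (2)·(0.5)) / 3 = 2/3 = 0.6667
  s[X,Z] = ((-1)·(-2.25) + (-2)·(-3.25) + (1)·(2.75) + (2)·(2.75)) / 3 = 17/3 = 5.6667
  s[Y,Y] = ((-4.5)·(-4.5) + (2.5)·(2.5) + (1.5)·(1.5) + (0.5)·(0.5)) / 3 = 29/3 = 9.6667
  s[Y,Z] = ((-4.5)·(-2.25) + (2.5)·(-3.25) + (1.5)·(2.75) + (0.5)·(2.75)) / 3 = 7.5/3 = 2.5
  s[Z,Z] = ((-2.25)·(-2.25) + (-3.25)·(-3.25) + (2.75)·(2.75) + (2.75)·(2.75)) / 3 = 30.75/3 = 10.25
  Sample standard deviations s_i = √(s[i,i]):
  s(X) = √(3.3333) = 1.8257
  s(Y) = √(9.6667) = 3.1091
  s(Z) = √(10.25) = 3.2016

Step 3 — r_{ij} = s_{ij} / (s_i · s_j):
  r[X,X] = 1 (diagonal).
  r[X,Y] = 0.6667 / (1.8257 · 3.1091) = 0.6667 / 5.6765 = 0.1174
  r[X,Z] = 5.6667 / (1.8257 · 3.2016) = 5.6667 / 5.8452 = 0.9695
  r[Y,Y] = 1 (diagonal).
  r[Y,Z] = 2.5 / (3.1091 · 3.2016) = 2.5 / 9.9541 = 0.2512
  r[Z,Z] = 1 (diagonal).

R is symmetric with unit diagonal. Assembling:

R = [[1, 0.1174, 0.9695],
 [0.1174, 1, 0.2512],
 [0.9695, 0.2512, 1]]


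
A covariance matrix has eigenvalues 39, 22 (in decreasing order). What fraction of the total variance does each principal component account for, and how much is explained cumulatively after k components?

Step 1 — total variance = trace(Sigma) = Σ λ_i = 39 + 22 = 61.

Step 2 — fraction explained by component i = λ_i / Σ λ:
  PC1: 39/61 = 0.6393
  PC2: 22/61 = 0.3607

Step 3 — cumulative fraction after k components = (λ_1 + ... + λ_k) / Σ λ:
  k = 1: 39/61 = 0.6393
  k = 2: (39 + 22)/61 = 61/61 = 1

Summary (fraction, with percent):

explained: PC1 0.6393 (63.93%), PC2 0.3607 (36.07%);  cumulative: 0.6393, 1


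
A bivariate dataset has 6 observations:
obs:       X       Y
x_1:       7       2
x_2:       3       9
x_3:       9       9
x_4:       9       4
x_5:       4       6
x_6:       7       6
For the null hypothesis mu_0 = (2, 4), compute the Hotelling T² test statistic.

Step 1 — sample mean vector:
  mean(X) = (7 + 3 + 9 + 9 + 4 + 7) / 6 = 39/6 = 6.5
  mean(Y) = (2 + 9 + 9 + 4 + 6 + 6) / 6 = 36/6 = 6
  x̄ = (6.5, 6),  deviation x̄ - mu_0 = (6.5, 6) - (2, 4) = (4.5, 2).

Step 2 — sample covariance matrix, S[i,j] = (1/(n-1)) · Σ_k (x_{k,i} - mean_i) · (x_{k,j} - mean_j), divisor n-1 = 5:
  S[X,X] = ((0.5)·(0.5) + (-3.5)·(-3.5) + (2.5)·(2.5) + (2.5)·(2.5) + (-2.5)·(-2.5) + (0.5)·(0.5)) / 5 = 31.5/5 = 6.3
  S[X,Y] = ((0.5)·(-4) + (-3.5)·(3) + (2.5)·(3) + (2.5)·(-2) + (-2.5)·(0) + (0.5)·(0)) / 5 = -10/5 = -2
  S[Y,Y] = ((-4)·(-4) + (3)·(3) + (3)·(3) + (-2)·(-2) + (0)·(0) + (0)·(0)) / 5 = 38/5 = 7.6
  S = [[6.3, -2],
 [-2, 7.6]].

Step 3 — invert S. det(S) = 6.3·7.6 - (-2)² = 43.88.
  S^{-1} = (1/det) · [[d, -b], [-b, a]] = [[0.1732, 0.0456],
 [0.0456, 0.1436]].

Step 4 — quadratic form (x̄ - mu_0)^T · S^{-1} · (x̄ - mu_0):
  S^{-1} · (x̄ - mu_0) = (0.8706, 0.4923),
  (x̄ - mu_0)^T · [...] = (4.5)·(0.8706) + (2)·(0.4923) = 4.902.

Step 5 — scale by n: T² = 6 · 4.902 = 29.412.

T² ≈ 29.412


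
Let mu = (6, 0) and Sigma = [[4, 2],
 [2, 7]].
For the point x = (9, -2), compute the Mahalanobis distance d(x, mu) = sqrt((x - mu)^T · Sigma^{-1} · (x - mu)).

Step 1 — centre the observation: (x - mu) = (3, -2).

Step 2 — invert Sigma. det(Sigma) = 4·7 - (2)² = 24.
  Sigma^{-1} = (1/det) · [[d, -b], [-b, a]] = [[0.2917, -0.0833],
 [-0.0833, 0.1667]].

Step 3 — form the quadratic (x - mu)^T · Sigma^{-1} · (x - mu):
  Sigma^{-1} · (x - mu) = (1.0417, -0.5833).
  (x - mu)^T · [Sigma^{-1} · (x - mu)] = (3)·(1.0417) + (-2)·(-0.5833) = 4.2917.

Step 4 — take square root: d = √(4.2917) ≈ 2.0716.

d(x, mu) = √(4.2917) ≈ 2.0716


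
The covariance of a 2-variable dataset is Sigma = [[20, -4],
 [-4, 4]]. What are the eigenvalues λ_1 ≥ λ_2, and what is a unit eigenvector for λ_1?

Step 1 — characteristic polynomial of 2×2 Sigma:
  det(Sigma - λI) = λ² - trace · λ + det = 0.
  trace = 20 + 4 = 24, det = 20·4 - (-4)² = 64.
Step 2 — discriminant:
  Δ = trace² - 4·det = 576 - 256 = 320.
Step 3 — eigenvalues:
  λ = (trace ± √Δ)/2 = (24 ± 17.8885)/2,
  λ_1 = 20.9443,  λ_2 = 3.0557.

Step 4 — unit eigenvector for λ_1: solve (Sigma - λ_1 I)v = 0. First row:
  (20 - 20.9443)·v_x + (-4)·v_y = 0, i.e. (-0.9443)·v_x + (-4)·v_y = 0,
  so v ∝ (b, λ_1 - a) = (-4, 0.9443); multiply by -1 so the first entry is positive: u = (4, -0.9443).
  ||u|| = √((4)² + (-0.9443)²) = √(16.8916) ≈ 4.1099,
  v_1 = u/||u|| ≈ (0.9732, -0.2298) (||v_1|| = 1).

λ_1 = 20.9443,  λ_2 = 3.0557;  v_1 ≈ (0.9732, -0.2298)


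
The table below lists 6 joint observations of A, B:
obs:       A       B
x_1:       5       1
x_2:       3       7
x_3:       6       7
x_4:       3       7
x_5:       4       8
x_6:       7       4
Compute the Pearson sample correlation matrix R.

Step 1 — column means:
  mean(A) = (5 + 3 + 6 + 3 + 4 + 7) / 6 = 28/6 = 4.6667
  mean(B) = (1 + 7 + 7 + 7 + 8 + 4) / 6 = 34/6 = 5.6667

Step 2 — sample variances and covariances s[i,j] = (1/(n-1)) · Σ_k (x_{k,i} - mean_i) · (x_{k,j} - mean_j), with n-1 = 5:
  s[A,A] = ((0.3333)·(0.3333) + (-1.6667)·(-1.6667) + (1.3333)·(1.3333) + (-1.6667)·(-1.6667) + (-0.6667)·(-0.6667) + (2.3333)·(2.3333)) / 5 = 13.3333/5 = 2.6667
  s[A,B] = ((0.3333)·(-4.6667) + (-1.6667)·(1.3333) + (1.3333)·(1.3333) + (-1.6667)·(1.3333) + (-0.6667)·(2.3333) + (2.3333)·(-1.6667)) / 5 = -9.6667/5 = -1.9333
  s[B,B] = ((-4.6667)·(-4.6667) + (1.3333)·(1.3333) + (1.3333)·(1.3333) + (1.3333)·(1.3333) + (2.3333)·(2.3333) + (-1.6667)·(-1.6667)) / 5 = 35.3333/5 = 7.0667
  Sample standard deviations s_i = √(s[i,i]):
  s(A) = √(2.6667) = 1.633
  s(B) = √(7.0667) = 2.6583

Step 3 — r_{ij} = s_{ij} / (s_i · s_j):
  r[A,A] = 1 (diagonal).
  r[A,B] = -1.9333 / (1.633 · 2.6583) = -1.9333 / 4.341 = -0.4454
  r[B,B] = 1 (diagonal).

R is symmetric with unit diagonal. Assembling:

R = [[1, -0.4454],
 [-0.4454, 1]]


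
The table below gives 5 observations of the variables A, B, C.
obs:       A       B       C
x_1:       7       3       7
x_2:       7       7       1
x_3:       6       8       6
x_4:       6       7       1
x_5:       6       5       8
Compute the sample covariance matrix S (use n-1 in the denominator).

Step 1 — column means:
  mean(A) = (7 + 7 + 6 + 6 + 6) / 5 = 32/5 = 6.4
  mean(B) = (3 + 7 + 8 + 7 + 5) / 5 = 30/5 = 6
  mean(C) = (7 + 1 + 6 + 1 + 8) / 5 = 23/5 = 4.6

Step 2 — sample covariance S[i,j] = (1/(n-1)) · Σ_k (x_{k,i} - mean_i) · (x_{k,j} - mean_j), with n-1 = 4.
  S[A,A] = ((0.6)·(0.6) + (0.6)·(0.6) + (-0.4)·(-0.4) + (-0.4)·(-0.4) + (-0.4)·(-0.4)) / 4 = 1.2/4 = 0.3
  S[A,B] = ((0.6)·(-3) + (0.6)·(1) + (-0.4)·(2) + (-0.4)·(1) + (-0.4)·(-1)) / 4 = -2/4 = -0.5
  S[A,C] = ((0.6)·(2.4) + (0.6)·(-3.6) + (-0.4)·(1.4) + (-0.4)·(-3.6) + (-0.4)·(3.4)) / 4 = -1.2/4 = -0.3
  S[B,B] = ((-3)·(-3) + (1)·(1) + (2)·(2) + (1)·(1) + (-1)·(-1)) / 4 = 16/4 = 4
  S[B,C] = ((-3)·(2.4) + (1)·(-3.6) + (2)·(1.4) + (1)·(-3.6) + (-1)·(3.4)) / 4 = -15/4 = -3.75
  S[C,C] = ((2.4)·(2.4) + (-3.6)·(-3.6) + (1.4)·(1.4) + (-3.6)·(-3.6) + (3.4)·(3.4)) / 4 = 45.2/4 = 11.3

S is symmetric (S[j,i] = S[i,j]). Assembling:

S = [[0.3, -0.5, -0.3],
 [-0.5, 4, -3.75],
 [-0.3, -3.75, 11.3]]


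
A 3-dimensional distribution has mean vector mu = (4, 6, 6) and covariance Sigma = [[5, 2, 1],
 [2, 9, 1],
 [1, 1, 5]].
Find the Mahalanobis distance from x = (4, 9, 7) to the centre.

Step 1 — centre the observation: (x - mu) = (0, 3, 1).

Step 2 — invert Sigma (cofactor / det for 3×3, or solve directly):
  Sigma^{-1} = [[0.2256, -0.0462, -0.0359],
 [-0.0462, 0.1231, -0.0154],
 [-0.0359, -0.0154, 0.2103]].

Step 3 — form the quadratic (x - mu)^T · Sigma^{-1} · (x - mu):
  Sigma^{-1} · (x - mu) = (-0.1744, 0.3538, 0.1641).
  (x - mu)^T · [Sigma^{-1} · (x - mu)] = (0)·(-0.1744) + (3)·(0.3538) + (1)·(0.1641) = 1.2256.

Step 4 — take square root: d = √(1.2256) ≈ 1.1071.

d(x, mu) = √(1.2256) ≈ 1.1071


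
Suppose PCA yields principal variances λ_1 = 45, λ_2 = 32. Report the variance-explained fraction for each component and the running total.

Step 1 — total variance = trace(Sigma) = Σ λ_i = 45 + 32 = 77.

Step 2 — fraction explained by component i = λ_i / Σ λ:
  PC1: 45/77 = 0.5844
  PC2: 32/77 = 0.4156

Step 3 — cumulative fraction after k components = (λ_1 + ... + λ_k) / Σ λ:
  k = 1: 45/77 = 0.5844
  k = 2: (45 + 32)/77 = 77/77 = 1

Summary (fraction, with percent):

explained: PC1 0.5844 (58.44%), PC2 0.4156 (41.56%);  cumulative: 0.5844, 1


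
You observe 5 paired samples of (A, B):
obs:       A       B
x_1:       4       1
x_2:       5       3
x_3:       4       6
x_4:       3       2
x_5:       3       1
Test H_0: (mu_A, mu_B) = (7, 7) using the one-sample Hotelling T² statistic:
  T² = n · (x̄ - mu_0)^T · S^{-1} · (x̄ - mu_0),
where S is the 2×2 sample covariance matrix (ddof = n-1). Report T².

Step 1 — sample mean vector:
  mean(A) = (4 + 5 + 4 + 3 + 3) / 5 = 19/5 = 3.8
  mean(B) = (1 + 3 + 6 + 2 + 1) / 5 = 13/5 = 2.6
  x̄ = (3.8, 2.6),  deviation x̄ - mu_0 = (3.8, 2.6) - (7, 7) = (-3.2, -4.4).

Step 2 — sample covariance matrix, S[i,j] = (1/(n-1)) · Σ_k (x_{k,i} - mean_i) · (x_{k,j} - mean_j), divisor n-1 = 4:
  S[A,A] = ((0.2)·(0.2) + (1.2)·(1.2) + (0.2)·(0.2) + (-0.8)·(-0.8) + (-0.8)·(-0.8)) / 4 = 2.8/4 = 0.7
  S[A,B] = ((0.2)·(-1.6) + (1.2)·(0.4) + (0.2)·(3.4) + (-0.8)·(-0.6) + (-0.8)·(-1.6)) / 4 = 2.6/4 = 0.65
  S[B,B] = ((-1.6)·(-1.6) + (0.4)·(0.4) + (3.4)·(3.4) + (-0.6)·(-0.6) + (-1.6)·(-1.6)) / 4 = 17.2/4 = 4.3
  S = [[0.7, 0.65],
 [0.65, 4.3]].

Step 3 — invert S. det(S) = 0.7·4.3 - (0.65)² = 2.5875.
  S^{-1} = (1/det) · [[d, -b], [-b, a]] = [[1.6618, -0.2512],
 [-0.2512, 0.2705]].

Step 4 — quadratic form (x̄ - mu_0)^T · S^{-1} · (x̄ - mu_0):
  S^{-1} · (x̄ - mu_0) = (-4.2126, -0.3865),
  (x̄ - mu_0)^T · [...] = (-3.2)·(-4.2126) + (-4.4)·(-0.3865) = 15.1807.

Step 5 — scale by n: T² = 5 · 15.1807 = 75.9034.

T² ≈ 75.9034


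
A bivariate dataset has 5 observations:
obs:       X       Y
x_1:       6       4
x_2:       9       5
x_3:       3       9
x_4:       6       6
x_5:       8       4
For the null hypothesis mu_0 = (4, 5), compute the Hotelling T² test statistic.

Step 1 — sample mean vector:
  mean(X) = (6 + 9 + 3 + 6 + 8) / 5 = 32/5 = 6.4
  mean(Y) = (4 + 5 + 9 + 6 + 4) / 5 = 28/5 = 5.6
  x̄ = (6.4, 5.6),  deviation x̄ - mu_0 = (6.4, 5.6) - (4, 5) = (2.4, 0.6).

Step 2 — sample covariance matrix, S[i,j] = (1/(n-1)) · Σ_k (x_{k,i} - mean_i) · (x_{k,j} - mean_j), divisor n-1 = 4:
  S[X,X] = ((-0.4)·(-0.4) + (2.6)·(2.6) + (-3.4)·(-3.4) + (-0.4)·(-0.4) + (1.6)·(1.6)) / 4 = 21.2/4 = 5.3
  S[X,Y] = ((-0.4)·(-1.6) + (2.6)·(-0.6) + (-3.4)·(3.4) + (-0.4)·(0.4) + (1.6)·(-1.6)) / 4 = -15.2/4 = -3.8
  S[Y,Y] = ((-1.6)·(-1.6) + (-0.6)·(-0.6) + (3.4)·(3.4) + (0.4)·(0.4) + (-1.6)·(-1.6)) / 4 = 17.2/4 = 4.3
  S = [[5.3, -3.8],
 [-3.8, 4.3]].

Step 3 — invert S. det(S) = 5.3·4.3 - (-3.8)² = 8.35.
  S^{-1} = (1/det) · [[d, -b], [-b, a]] = [[0.515, 0.4551],
 [0.4551, 0.6347]].

Step 4 — quadratic form (x̄ - mu_0)^T · S^{-1} · (x̄ - mu_0):
  S^{-1} · (x̄ - mu_0) = (1.509, 1.4731),
  (x̄ - mu_0)^T · [...] = (2.4)·(1.509) + (0.6)·(1.4731) = 4.5054.

Step 5 — scale by n: T² = 5 · 4.5054 = 22.5269.

T² ≈ 22.5269


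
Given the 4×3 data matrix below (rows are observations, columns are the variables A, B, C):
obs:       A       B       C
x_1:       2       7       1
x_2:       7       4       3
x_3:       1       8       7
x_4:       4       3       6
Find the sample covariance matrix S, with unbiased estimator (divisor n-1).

Step 1 — column means:
  mean(A) = (2 + 7 + 1 + 4) / 4 = 14/4 = 3.5
  mean(B) = (7 + 4 + 8 + 3) / 4 = 22/4 = 5.5
  mean(C) = (1 + 3 + 7 + 6) / 4 = 17/4 = 4.25

Step 2 — sample covariance S[i,j] = (1/(n-1)) · Σ_k (x_{k,i} - mean_i) · (x_{k,j} - mean_j), with n-1 = 3.
  S[A,A] = ((-1.5)·(-1.5) + (3.5)·(3.5) + (-2.5)·(-2.5) + (0.5)·(0.5)) / 3 = 21/3 = 7
  S[A,B] = ((-1.5)·(1.5) + (3.5)·(-1.5) + (-2.5)·(2.5) + (0.5)·(-2.5)) / 3 = -15/3 = -5
  S[A,C] = ((-1.5)·(-3.25) + (3.5)·(-1.25) + (-2.5)·(2.75) + (0.5)·(1.75)) / 3 = -5.5/3 = -1.8333
  S[B,B] = ((1.5)·(1.5) + (-1.5)·(-1.5) + (2.5)·(2.5) + (-2.5)·(-2.5)) / 3 = 17/3 = 5.6667
  S[B,C] = ((1.5)·(-3.25) + (-1.5)·(-1.25) + (2.5)·(2.75) + (-2.5)·(1.75)) / 3 = -0.5/3 = -0.1667
  S[C,C] = ((-3.25)·(-3.25) + (-1.25)·(-1.25) + (2.75)·(2.75) + (1.75)·(1.75)) / 3 = 22.75/3 = 7.5833

S is symmetric (S[j,i] = S[i,j]). Assembling:

S = [[7, -5, -1.8333],
 [-5, 5.6667, -0.1667],
 [-1.8333, -0.1667, 7.5833]]


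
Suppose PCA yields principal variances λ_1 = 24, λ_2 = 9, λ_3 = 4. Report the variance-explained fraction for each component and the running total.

Step 1 — total variance = trace(Sigma) = Σ λ_i = 24 + 9 + 4 = 37.

Step 2 — fraction explained by component i = λ_i / Σ λ:
  PC1: 24/37 = 0.6486
  PC2: 9/37 = 0.2432
  PC3: 4/37 = 0.1081

Step 3 — cumulative fraction after k components = (λ_1 + ... + λ_k) / Σ λ:
  k = 1: 24/37 = 0.6486
  k = 2: (24 + 9)/37 = 33/37 = 0.8919
  k = 3: (24 + 9 + 4)/37 = 37/37 = 1

Summary (fraction, with percent):

explained: PC1 0.6486 (64.86%), PC2 0.2432 (24.32%), PC3 0.1081 (10.81%);  cumulative: 0.6486, 0.8919, 1


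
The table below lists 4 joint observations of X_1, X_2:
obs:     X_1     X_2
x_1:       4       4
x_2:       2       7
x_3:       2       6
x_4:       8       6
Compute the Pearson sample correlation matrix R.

Step 1 — column means:
  mean(X_1) = (4 + 2 + 2 + 8) / 4 = 16/4 = 4
  mean(X_2) = (4 + 7 + 6 + 6) / 4 = 23/4 = 5.75

Step 2 — sample variances and covariances s[i,j] = (1/(n-1)) · Σ_k (x_{k,i} - mean_i) · (x_{k,j} - mean_j), with n-1 = 3:
  s[X_1,X_1] = ((0)·(0) + (-2)·(-2) + (-2)·(-2) + (4)·(4)) / 3 = 24/3 = 8
  s[X_1,X_2] = ((0)·(-1.75) + (-2)·(1.25) + (-2)·(0.25) + (4)·(0.25)) / 3 = -2/3 = -0.6667
  s[X_2,X_2] = ((-1.75)·(-1.75) + (1.25)·(1.25) + (0.25)·(0.25) + (0.25)·(0.25)) / 3 = 4.75/3 = 1.5833
  Sample standard deviations s_i = √(s[i,i]):
  s(X_1) = √(8) = 2.8284
  s(X_2) = √(1.5833) = 1.2583

Step 3 — r_{ij} = s_{ij} / (s_i · s_j):
  r[X_1,X_1] = 1 (diagonal).
  r[X_1,X_2] = -0.6667 / (2.8284 · 1.2583) = -0.6667 / 3.559 = -0.1873
  r[X_2,X_2] = 1 (diagonal).

R is symmetric with unit diagonal. Assembling:

R = [[1, -0.1873],
 [-0.1873, 1]]


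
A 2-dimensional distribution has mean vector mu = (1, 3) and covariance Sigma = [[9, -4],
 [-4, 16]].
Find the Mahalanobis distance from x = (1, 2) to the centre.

Step 1 — centre the observation: (x - mu) = (0, -1).

Step 2 — invert Sigma. det(Sigma) = 9·16 - (-4)² = 128.
  Sigma^{-1} = (1/det) · [[d, -b], [-b, a]] = [[0.125, 0.0312],
 [0.0312, 0.0703]].

Step 3 — form the quadratic (x - mu)^T · Sigma^{-1} · (x - mu):
  Sigma^{-1} · (x - mu) = (-0.0312, -0.0703).
  (x - mu)^T · [Sigma^{-1} · (x - mu)] = (0)·(-0.0312) + (-1)·(-0.0703) = 0.0703.

Step 4 — take square root: d = √(0.0703) ≈ 0.2652.

d(x, mu) = √(0.0703) ≈ 0.2652


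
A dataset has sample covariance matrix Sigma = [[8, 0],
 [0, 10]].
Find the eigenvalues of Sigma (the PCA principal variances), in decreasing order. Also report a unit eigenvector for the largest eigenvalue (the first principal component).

Step 1 — characteristic polynomial of 2×2 Sigma:
  det(Sigma - λI) = λ² - trace · λ + det = 0.
  trace = 8 + 10 = 18, det = 8·10 - (0)² = 80.
Step 2 — discriminant:
  Δ = trace² - 4·det = 324 - 320 = 4.
Step 3 — eigenvalues:
  λ = (trace ± √Δ)/2 = (18 ± 2)/2,
  λ_1 = 10,  λ_2 = 8.

Step 4 — unit eigenvector for λ_1: Sigma is diagonal, so its eigenvectors are the coordinate axes. λ_1 = 10 is the diagonal entry on the second coordinate axis, hence
  v_1 = (0, 1) (||v_1|| = 1).

λ_1 = 10,  λ_2 = 8;  v_1 ≈ (0, 1)


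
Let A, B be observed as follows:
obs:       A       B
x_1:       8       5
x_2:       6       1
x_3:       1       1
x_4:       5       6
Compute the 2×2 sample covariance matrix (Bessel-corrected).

Step 1 — column means:
  mean(A) = (8 + 6 + 1 + 5) / 4 = 20/4 = 5
  mean(B) = (5 + 1 + 1 + 6) / 4 = 13/4 = 3.25

Step 2 — sample covariance S[i,j] = (1/(n-1)) · Σ_k (x_{k,i} - mean_i) · (x_{k,j} - mean_j), with n-1 = 3.
  S[A,A] = ((3)·(3) + (1)·(1) + (-4)·(-4) + (0)·(0)) / 3 = 26/3 = 8.6667
  S[A,B] = ((3)·(1.75) + (1)·(-2.25) + (-4)·(-2.25) + (0)·(2.75)) / 3 = 12/3 = 4
  S[B,B] = ((1.75)·(1.75) + (-2.25)·(-2.25) + (-2.25)·(-2.25) + (2.75)·(2.75)) / 3 = 20.75/3 = 6.9167

S is symmetric (S[j,i] = S[i,j]). Assembling:

S = [[8.6667, 4],
 [4, 6.9167]]


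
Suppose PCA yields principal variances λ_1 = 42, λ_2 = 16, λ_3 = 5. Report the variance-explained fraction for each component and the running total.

Step 1 — total variance = trace(Sigma) = Σ λ_i = 42 + 16 + 5 = 63.

Step 2 — fraction explained by component i = λ_i / Σ λ:
  PC1: 42/63 = 0.6667
  PC2: 16/63 = 0.254
  PC3: 5/63 = 0.0794

Step 3 — cumulative fraction after k components = (λ_1 + ... + λ_k) / Σ λ:
  k = 1: 42/63 = 0.6667
  k = 2: (42 + 16)/63 = 58/63 = 0.9206
  k = 3: (42 + 16 + 5)/63 = 63/63 = 1

Summary (fraction, with percent):

explained: PC1 0.6667 (66.67%), PC2 0.254 (25.4%), PC3 0.0794 (7.94%);  cumulative: 0.6667, 0.9206, 1


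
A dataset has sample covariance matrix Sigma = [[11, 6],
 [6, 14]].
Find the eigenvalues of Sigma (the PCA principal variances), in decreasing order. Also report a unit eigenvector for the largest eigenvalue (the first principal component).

Step 1 — characteristic polynomial of 2×2 Sigma:
  det(Sigma - λI) = λ² - trace · λ + det = 0.
  trace = 11 + 14 = 25, det = 11·14 - (6)² = 118.
Step 2 — discriminant:
  Δ = trace² - 4·det = 625 - 472 = 153.
Step 3 — eigenvalues:
  λ = (trace ± √Δ)/2 = (25 ± 12.3693)/2,
  λ_1 = 18.6847,  λ_2 = 6.3153.

Step 4 — unit eigenvector for λ_1: solve (Sigma - λ_1 I)v = 0. First row:
  (11 - 18.6847)·v_x + (6)·v_y = 0, i.e. (-7.6847)·v_x + (6)·v_y = 0,
  so v ∝ (b, λ_1 - a) = (6, 7.6847) = u.
  ||u|| = √((6)² + (7.6847)²) = √(95.054) ≈ 9.7496,
  v_1 = u/||u|| ≈ (0.6154, 0.7882) (||v_1|| = 1).

λ_1 = 18.6847,  λ_2 = 6.3153;  v_1 ≈ (0.6154, 0.7882)


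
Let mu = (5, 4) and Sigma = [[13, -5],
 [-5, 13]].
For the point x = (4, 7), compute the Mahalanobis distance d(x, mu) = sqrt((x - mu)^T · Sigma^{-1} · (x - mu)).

Step 1 — centre the observation: (x - mu) = (-1, 3).

Step 2 — invert Sigma. det(Sigma) = 13·13 - (-5)² = 144.
  Sigma^{-1} = (1/det) · [[d, -b], [-b, a]] = [[0.0903, 0.0347],
 [0.0347, 0.0903]].

Step 3 — form the quadratic (x - mu)^T · Sigma^{-1} · (x - mu):
  Sigma^{-1} · (x - mu) = (0.0139, 0.2361).
  (x - mu)^T · [Sigma^{-1} · (x - mu)] = (-1)·(0.0139) + (3)·(0.2361) = 0.6944.

Step 4 — take square root: d = √(0.6944) ≈ 0.8333.

d(x, mu) = √(0.6944) ≈ 0.8333


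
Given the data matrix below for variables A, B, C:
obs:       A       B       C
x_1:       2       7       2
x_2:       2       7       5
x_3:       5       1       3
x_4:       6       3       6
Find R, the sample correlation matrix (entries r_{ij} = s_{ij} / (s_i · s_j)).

Step 1 — column means:
  mean(A) = (2 + 2 + 5 + 6) / 4 = 15/4 = 3.75
  mean(B) = (7 + 7 + 1 + 3) / 4 = 18/4 = 4.5
  mean(C) = (2 + 5 + 3 + 6) / 4 = 16/4 = 4

Step 2 — sample variances and covariances s[i,j] = (1/(n-1)) · Σ_k (x_{k,i} - mean_i) · (x_{k,j} - mean_j), with n-1 = 3:
  s[A,A] = ((-1.75)·(-1.75) + (-1.75)·(-1.75) + (1.25)·(1.25) + (2.25)·(2.25)) / 3 = 12.75/3 = 4.25
  s[A,B] = ((-1.75)·(2.5) + (-1.75)·(2.5) + (1.25)·(-3.5) + (2.25)·(-1.5)) / 3 = -16.5/3 = -5.5
  s[A,C] = ((-1.75)·(-2) + (-1.75)·(1) + (1.25)·(-1) + (2.25)·(2)) / 3 = 5/3 = 1.6667
  s[B,B] = ((2.5)·(2.5) + (2.5)·(2.5) + (-3.5)·(-3.5) + (-1.5)·(-1.5)) / 3 = 27/3 = 9
  s[B,C] = ((2.5)·(-2) + (2.5)·(1) + (-3.5)·(-1) + (-1.5)·(2)) / 3 = -2/3 = -0.6667
  s[C,C] = ((-2)·(-2) + (1)·(1) + (-1)·(-1) + (2)·(2)) / 3 = 10/3 = 3.3333
  Sample standard deviations s_i = √(s[i,i]):
  s(A) = √(4.25) = 2.0616
  s(B) = √(9) = 3
  s(C) = √(3.3333) = 1.8257

Step 3 — r_{ij} = s_{ij} / (s_i · s_j):
  r[A,A] = 1 (diagonal).
  r[A,B] = -5.5 / (2.0616 · 3) = -5.5 / 6.1847 = -0.8893
  r[A,C] = 1.6667 / (2.0616 · 1.8257) = 1.6667 / 3.7639 = 0.4428
  r[B,B] = 1 (diagonal).
  r[B,C] = -0.6667 / (3 · 1.8257) = -0.6667 / 5.4772 = -0.1217
  r[C,C] = 1 (diagonal).

R is symmetric with unit diagonal. Assembling:

R = [[1, -0.8893, 0.4428],
 [-0.8893, 1, -0.1217],
 [0.4428, -0.1217, 1]]


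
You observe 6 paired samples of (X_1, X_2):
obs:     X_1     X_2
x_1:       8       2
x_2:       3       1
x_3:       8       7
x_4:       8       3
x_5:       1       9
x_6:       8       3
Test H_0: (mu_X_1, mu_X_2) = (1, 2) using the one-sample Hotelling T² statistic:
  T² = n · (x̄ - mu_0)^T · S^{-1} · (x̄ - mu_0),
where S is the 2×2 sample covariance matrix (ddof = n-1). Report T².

Step 1 — sample mean vector:
  mean(X_1) = (8 + 3 + 8 + 8 + 1 + 8) / 6 = 36/6 = 6
  mean(X_2) = (2 + 1 + 7 + 3 + 9 + 3) / 6 = 25/6 = 4.1667
  x̄ = (6, 4.1667),  deviation x̄ - mu_0 = (6, 4.1667) - (1, 2) = (5, 2.1667).

Step 2 — sample covariance matrix, S[i,j] = (1/(n-1)) · Σ_k (x_{k,i} - mean_i) · (x_{k,j} - mean_j), divisor n-1 = 5:
  S[X_1,X_1] = ((2)·(2) + (-3)·(-3) + (2)·(2) + (2)·(2) + (-5)·(-5) + (2)·(2)) / 5 = 50/5 = 10
  S[X_1,X_2] = ((2)·(-2.1667) + (-3)·(-3.1667) + (2)·(2.8333) + (2)·(-1.1667) + (-5)·(4.8333) + (2)·(-1.1667)) / 5 = -18/5 = -3.6
  S[X_2,X_2] = ((-2.1667)·(-2.1667) + (-3.1667)·(-3.1667) + (2.8333)·(2.8333) + (-1.1667)·(-1.1667) + (4.8333)·(4.8333) + (-1.1667)·(-1.1667)) / 5 = 48.8333/5 = 9.7667
  S = [[10, -3.6],
 [-3.6, 9.7667]].

Step 3 — invert S. det(S) = 10·9.7667 - (-3.6)² = 84.7067.
  S^{-1} = (1/det) · [[d, -b], [-b, a]] = [[0.1153, 0.0425],
 [0.0425, 0.1181]].

Step 4 — quadratic form (x̄ - mu_0)^T · S^{-1} · (x̄ - mu_0):
  S^{-1} · (x̄ - mu_0) = (0.6686, 0.4683),
  (x̄ - mu_0)^T · [...] = (5)·(0.6686) + (2.1667)·(0.4683) = 4.3575.

Step 5 — scale by n: T² = 6 · 4.3575 = 26.1451.

T² ≈ 26.1451


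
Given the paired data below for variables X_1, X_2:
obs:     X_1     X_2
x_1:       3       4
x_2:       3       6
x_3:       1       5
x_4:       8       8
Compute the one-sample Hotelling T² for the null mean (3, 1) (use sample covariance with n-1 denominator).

Step 1 — sample mean vector:
  mean(X_1) = (3 + 3 + 1 + 8) / 4 = 15/4 = 3.75
  mean(X_2) = (4 + 6 + 5 + 8) / 4 = 23/4 = 5.75
  x̄ = (3.75, 5.75),  deviation x̄ - mu_0 = (3.75, 5.75) - (3, 1) = (0.75, 4.75).

Step 2 — sample covariance matrix, S[i,j] = (1/(n-1)) · Σ_k (x_{k,i} - mean_i) · (x_{k,j} - mean_j), divisor n-1 = 3:
  S[X_1,X_1] = ((-0.75)·(-0.75) + (-0.75)·(-0.75) + (-2.75)·(-2.75) + (4.25)·(4.25)) / 3 = 26.75/3 = 8.9167
  S[X_1,X_2] = ((-0.75)·(-1.75) + (-0.75)·(0.25) + (-2.75)·(-0.75) + (4.25)·(2.25)) / 3 = 12.75/3 = 4.25
  S[X_2,X_2] = ((-1.75)·(-1.75) + (0.25)·(0.25) + (-0.75)·(-0.75) + (2.25)·(2.25)) / 3 = 8.75/3 = 2.9167
  S = [[8.9167, 4.25],
 [4.25, 2.9167]].

Step 3 — invert S. det(S) = 8.9167·2.9167 - (4.25)² = 7.9444.
  S^{-1} = (1/det) · [[d, -b], [-b, a]] = [[0.3671, -0.535],
 [-0.535, 1.1224]].

Step 4 — quadratic form (x̄ - mu_0)^T · S^{-1} · (x̄ - mu_0):
  S^{-1} · (x̄ - mu_0) = (-2.2657, 4.9301),
  (x̄ - mu_0)^T · [...] = (0.75)·(-2.2657) + (4.75)·(4.9301) = 21.7185.

Step 5 — scale by n: T² = 4 · 21.7185 = 86.8741.

T² ≈ 86.8741


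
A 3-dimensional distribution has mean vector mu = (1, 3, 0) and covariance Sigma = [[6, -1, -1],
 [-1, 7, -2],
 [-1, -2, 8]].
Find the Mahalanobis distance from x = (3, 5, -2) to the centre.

Step 1 — centre the observation: (x - mu) = (2, 2, -2).

Step 2 — invert Sigma (cofactor / det for 3×3, or solve directly):
  Sigma^{-1} = [[0.1775, 0.0341, 0.0307],
 [0.0341, 0.1604, 0.0444],
 [0.0307, 0.0444, 0.1399]].

Step 3 — form the quadratic (x - mu)^T · Sigma^{-1} · (x - mu):
  Sigma^{-1} · (x - mu) = (0.3618, 0.3003, -0.1297).
  (x - mu)^T · [Sigma^{-1} · (x - mu)] = (2)·(0.3618) + (2)·(0.3003) + (-2)·(-0.1297) = 1.5836.

Step 4 — take square root: d = √(1.5836) ≈ 1.2584.

d(x, mu) = √(1.5836) ≈ 1.2584
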